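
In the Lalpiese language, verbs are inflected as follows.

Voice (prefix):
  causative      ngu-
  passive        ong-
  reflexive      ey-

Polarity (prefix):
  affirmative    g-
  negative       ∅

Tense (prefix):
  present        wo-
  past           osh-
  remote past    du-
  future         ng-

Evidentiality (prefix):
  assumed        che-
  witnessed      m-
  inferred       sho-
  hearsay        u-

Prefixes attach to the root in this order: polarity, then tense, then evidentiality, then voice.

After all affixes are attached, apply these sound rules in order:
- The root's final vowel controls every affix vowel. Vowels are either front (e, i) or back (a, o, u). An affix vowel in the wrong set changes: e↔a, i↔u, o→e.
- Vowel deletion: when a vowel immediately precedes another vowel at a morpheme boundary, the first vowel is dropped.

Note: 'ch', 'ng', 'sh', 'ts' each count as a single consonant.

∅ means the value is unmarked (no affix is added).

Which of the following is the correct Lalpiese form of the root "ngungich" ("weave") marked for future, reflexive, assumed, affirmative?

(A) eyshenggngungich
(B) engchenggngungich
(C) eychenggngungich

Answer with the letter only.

C

Attach polarity affirmative g- → gngungich.
Attach tense future ng- → nggngungich.
Attach evidentiality assumed che- → chenggngungich.
Attach voice reflexive ey- → eychenggngungich.
Vowel harmony: no change.
Vowel deletion: no change.
So the correct form is eychenggngungich, option (C).
(B) engchenggngungich is wrong: it uses passive instead of reflexive for voice.
(A) eyshenggngungich is wrong: it uses inferred instead of assumed for evidentiality.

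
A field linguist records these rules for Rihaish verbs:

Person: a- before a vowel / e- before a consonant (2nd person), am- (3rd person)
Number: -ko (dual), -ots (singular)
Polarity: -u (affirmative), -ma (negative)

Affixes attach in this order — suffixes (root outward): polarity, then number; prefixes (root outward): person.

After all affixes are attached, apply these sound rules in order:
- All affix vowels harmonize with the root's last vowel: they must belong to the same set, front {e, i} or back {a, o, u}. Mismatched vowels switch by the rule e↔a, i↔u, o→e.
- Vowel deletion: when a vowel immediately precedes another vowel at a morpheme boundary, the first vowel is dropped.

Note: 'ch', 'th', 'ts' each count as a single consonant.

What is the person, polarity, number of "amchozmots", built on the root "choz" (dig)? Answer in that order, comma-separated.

Segment: am-choz-ma-ots.
person: am- → 3rd person.
polarity: -ma → negative.
number: -ots → singular.

3rd person, negative, singular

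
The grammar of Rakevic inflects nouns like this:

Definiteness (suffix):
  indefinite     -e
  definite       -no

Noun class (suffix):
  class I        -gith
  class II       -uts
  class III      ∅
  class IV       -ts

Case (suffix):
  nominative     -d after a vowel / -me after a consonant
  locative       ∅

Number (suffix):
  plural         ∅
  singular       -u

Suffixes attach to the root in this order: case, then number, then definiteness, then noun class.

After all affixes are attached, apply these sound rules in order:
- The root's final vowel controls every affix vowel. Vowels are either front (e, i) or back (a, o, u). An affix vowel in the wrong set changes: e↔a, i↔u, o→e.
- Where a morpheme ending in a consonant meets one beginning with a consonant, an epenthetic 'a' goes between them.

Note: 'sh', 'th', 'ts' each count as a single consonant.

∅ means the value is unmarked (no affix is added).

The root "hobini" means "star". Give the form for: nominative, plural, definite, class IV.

Attach case nominative -d (after vowel 'i') → hobinid.
number = plural: zero marking, form stays hobinid.
Attach definiteness definite -no → hobinidno.
Attach noun class class IV -ts → hobinidnots.
Apply vowel harmony: hobinidnots → hobinidnets.
Apply epenthesis: hobinidnets → hobinidanets.

hobinidanets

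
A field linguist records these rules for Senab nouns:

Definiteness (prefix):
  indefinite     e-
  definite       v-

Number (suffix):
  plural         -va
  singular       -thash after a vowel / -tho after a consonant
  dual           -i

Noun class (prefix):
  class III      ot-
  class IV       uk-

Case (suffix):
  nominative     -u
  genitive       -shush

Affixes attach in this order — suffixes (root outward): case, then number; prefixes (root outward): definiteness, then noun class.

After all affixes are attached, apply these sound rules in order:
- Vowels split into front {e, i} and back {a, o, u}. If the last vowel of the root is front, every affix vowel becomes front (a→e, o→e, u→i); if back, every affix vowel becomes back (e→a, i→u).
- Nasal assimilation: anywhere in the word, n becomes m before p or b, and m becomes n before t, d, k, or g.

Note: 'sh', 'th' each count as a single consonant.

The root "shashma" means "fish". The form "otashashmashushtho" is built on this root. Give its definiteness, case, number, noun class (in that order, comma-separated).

Segment: ot-e-shashma-shush-tho.
definiteness: e- → indefinite.
case: -shush → genitive.
number: -thash/tho → singular.
noun class: ot- → class III.

indefinite, genitive, singular, class III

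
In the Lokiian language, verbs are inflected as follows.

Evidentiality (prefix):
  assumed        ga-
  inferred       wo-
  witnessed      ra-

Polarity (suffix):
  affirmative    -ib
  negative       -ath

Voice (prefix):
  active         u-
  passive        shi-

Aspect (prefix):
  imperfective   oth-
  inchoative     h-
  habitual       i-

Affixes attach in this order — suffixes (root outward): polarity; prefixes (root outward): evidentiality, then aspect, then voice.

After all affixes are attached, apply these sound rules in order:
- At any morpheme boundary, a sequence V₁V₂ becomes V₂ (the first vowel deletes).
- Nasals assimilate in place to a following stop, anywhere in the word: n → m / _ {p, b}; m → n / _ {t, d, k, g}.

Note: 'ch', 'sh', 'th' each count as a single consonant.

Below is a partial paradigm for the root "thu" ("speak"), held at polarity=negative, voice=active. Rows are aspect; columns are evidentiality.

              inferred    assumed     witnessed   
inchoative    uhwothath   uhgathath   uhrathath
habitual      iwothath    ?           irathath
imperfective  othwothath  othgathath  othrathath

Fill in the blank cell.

Attach evidentiality assumed ga- → gathu.
Attach aspect habitual i- → igathu.
Attach polarity negative -ath → igathuath.
Attach voice active u- → uigathuath.
Apply vowel deletion: uigathuath → igathath.
Nasal assimilation: no change.

igathath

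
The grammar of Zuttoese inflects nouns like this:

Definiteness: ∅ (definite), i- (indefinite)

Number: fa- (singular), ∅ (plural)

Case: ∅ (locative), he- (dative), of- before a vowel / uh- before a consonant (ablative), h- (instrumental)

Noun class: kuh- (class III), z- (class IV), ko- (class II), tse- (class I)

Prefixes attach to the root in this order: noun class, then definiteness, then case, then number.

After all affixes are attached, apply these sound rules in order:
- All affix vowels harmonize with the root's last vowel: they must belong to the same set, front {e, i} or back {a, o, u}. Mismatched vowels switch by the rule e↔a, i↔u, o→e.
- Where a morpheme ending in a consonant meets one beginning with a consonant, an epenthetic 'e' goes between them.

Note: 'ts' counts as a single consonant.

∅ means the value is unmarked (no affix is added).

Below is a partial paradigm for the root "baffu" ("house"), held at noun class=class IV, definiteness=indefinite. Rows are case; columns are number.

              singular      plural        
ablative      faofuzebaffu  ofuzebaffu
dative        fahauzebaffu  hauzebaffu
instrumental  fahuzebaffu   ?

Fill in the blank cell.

Attach noun class class IV z- → zbaffu.
Attach definiteness indefinite i- → izbaffu.
Attach case instrumental h- → hizbaffu.
number = plural: zero marking, form stays hizbaffu.
Apply vowel harmony: hizbaffu → huzbaffu.
Apply epenthesis: huzbaffu → huzebaffu.

huzebaffu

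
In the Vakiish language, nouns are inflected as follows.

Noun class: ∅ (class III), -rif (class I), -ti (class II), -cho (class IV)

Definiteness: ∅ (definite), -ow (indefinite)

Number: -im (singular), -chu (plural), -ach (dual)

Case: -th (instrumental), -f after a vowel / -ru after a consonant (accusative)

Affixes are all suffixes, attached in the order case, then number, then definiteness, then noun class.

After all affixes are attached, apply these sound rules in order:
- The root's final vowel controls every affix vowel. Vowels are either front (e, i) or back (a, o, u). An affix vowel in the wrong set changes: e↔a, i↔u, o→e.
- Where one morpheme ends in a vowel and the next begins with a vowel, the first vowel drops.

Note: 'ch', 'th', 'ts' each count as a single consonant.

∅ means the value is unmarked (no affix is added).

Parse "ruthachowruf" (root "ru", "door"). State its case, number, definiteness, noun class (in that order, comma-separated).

Segment: ru-th-ach-ow-rif.
case: -th → instrumental.
number: -ach → dual.
definiteness: -ow → indefinite.
noun class: -rif → class I.

instrumental, dual, indefinite, class I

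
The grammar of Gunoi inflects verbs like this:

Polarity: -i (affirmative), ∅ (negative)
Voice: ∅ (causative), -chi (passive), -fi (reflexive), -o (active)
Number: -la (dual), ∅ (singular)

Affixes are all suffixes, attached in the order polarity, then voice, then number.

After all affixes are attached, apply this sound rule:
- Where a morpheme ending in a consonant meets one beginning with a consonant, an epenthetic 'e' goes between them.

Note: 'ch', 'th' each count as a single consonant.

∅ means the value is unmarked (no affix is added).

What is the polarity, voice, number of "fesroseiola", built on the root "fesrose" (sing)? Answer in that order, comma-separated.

affirmative, active, dual

Segment: fesrose-i-o-la.
polarity: -i → affirmative.
voice: -o → active.
number: -la → dual.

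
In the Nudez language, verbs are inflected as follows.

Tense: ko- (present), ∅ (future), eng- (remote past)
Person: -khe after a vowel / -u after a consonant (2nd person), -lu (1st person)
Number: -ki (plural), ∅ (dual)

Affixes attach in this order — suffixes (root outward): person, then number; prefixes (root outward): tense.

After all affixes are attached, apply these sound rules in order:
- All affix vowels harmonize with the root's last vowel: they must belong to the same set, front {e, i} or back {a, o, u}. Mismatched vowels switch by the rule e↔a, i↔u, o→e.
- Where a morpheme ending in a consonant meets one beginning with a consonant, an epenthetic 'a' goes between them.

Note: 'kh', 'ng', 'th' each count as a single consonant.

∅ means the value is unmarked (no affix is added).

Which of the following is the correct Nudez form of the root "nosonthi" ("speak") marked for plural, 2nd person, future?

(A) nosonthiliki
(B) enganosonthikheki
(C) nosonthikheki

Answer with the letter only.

C

Attach person 2nd person -khe (after vowel 'i') → nosonthikhe.
tense = future: zero marking, form stays nosonthikhe.
Attach number plural -ki → nosonthikheki.
Vowel harmony: no change.
Epenthesis: no change.
So the correct form is nosonthikheki, option (C).
(B) enganosonthikheki is wrong: it uses remote past instead of future for tense.
(A) nosonthiliki is wrong: it uses 1st person instead of 2nd person for person.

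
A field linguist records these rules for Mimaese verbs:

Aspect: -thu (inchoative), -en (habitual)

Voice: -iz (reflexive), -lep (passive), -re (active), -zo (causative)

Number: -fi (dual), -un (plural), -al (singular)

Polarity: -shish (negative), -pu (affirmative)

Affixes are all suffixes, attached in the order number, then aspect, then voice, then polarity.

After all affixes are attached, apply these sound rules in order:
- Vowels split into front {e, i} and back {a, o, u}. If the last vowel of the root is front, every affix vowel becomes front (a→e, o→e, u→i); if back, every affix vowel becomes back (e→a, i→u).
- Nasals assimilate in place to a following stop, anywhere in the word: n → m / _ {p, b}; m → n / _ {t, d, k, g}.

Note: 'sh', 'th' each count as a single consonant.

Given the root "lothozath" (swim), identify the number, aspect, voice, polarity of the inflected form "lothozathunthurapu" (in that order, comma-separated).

plural, inchoative, active, affirmative

Segment: lothozath-un-thu-re-pu.
number: -un → plural.
aspect: -thu → inchoative.
voice: -re → active.
polarity: -pu → affirmative.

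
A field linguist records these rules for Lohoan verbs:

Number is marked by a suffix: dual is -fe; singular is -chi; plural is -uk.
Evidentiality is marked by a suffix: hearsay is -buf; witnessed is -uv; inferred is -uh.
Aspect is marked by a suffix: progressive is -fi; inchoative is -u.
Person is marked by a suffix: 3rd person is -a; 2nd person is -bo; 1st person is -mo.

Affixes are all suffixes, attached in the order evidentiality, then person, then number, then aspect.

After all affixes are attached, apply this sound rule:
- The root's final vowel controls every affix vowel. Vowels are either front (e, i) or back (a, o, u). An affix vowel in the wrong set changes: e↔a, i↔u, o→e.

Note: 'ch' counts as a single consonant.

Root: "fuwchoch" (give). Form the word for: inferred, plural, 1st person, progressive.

Attach evidentiality inferred -uh → fuwchochuh.
Attach person 1st person -mo → fuwchochuhmo.
Attach number plural -uk → fuwchochuhmouk.
Attach aspect progressive -fi → fuwchochuhmoukfi.
Apply vowel harmony: fuwchochuhmoukfi → fuwchochuhmoukfu.

fuwchochuhmoukfu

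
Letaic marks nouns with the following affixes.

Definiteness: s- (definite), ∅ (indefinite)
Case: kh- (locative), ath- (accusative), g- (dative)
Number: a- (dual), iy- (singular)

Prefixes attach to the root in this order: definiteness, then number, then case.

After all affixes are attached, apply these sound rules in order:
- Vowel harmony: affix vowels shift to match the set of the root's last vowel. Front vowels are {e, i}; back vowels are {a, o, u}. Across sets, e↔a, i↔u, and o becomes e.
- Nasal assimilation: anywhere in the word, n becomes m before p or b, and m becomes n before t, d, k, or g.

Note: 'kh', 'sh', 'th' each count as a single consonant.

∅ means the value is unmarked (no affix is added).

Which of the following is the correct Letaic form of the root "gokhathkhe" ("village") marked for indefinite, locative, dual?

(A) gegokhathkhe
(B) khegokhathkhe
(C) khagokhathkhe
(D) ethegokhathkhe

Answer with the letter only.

B

definiteness = indefinite: zero marking, form stays gokhathkhe.
Attach number dual a- → agokhathkhe.
Attach case locative kh- → khagokhathkhe.
Apply vowel harmony: khagokhathkhe → khegokhathkhe.
Nasal assimilation: no change.
So the correct form is khegokhathkhe, option (B).
(C) khagokhathkhe is wrong: it fails to apply the sound rule(s).
(A) gegokhathkhe is wrong: it uses dative instead of locative for case.
(D) ethegokhathkhe is wrong: it uses accusative instead of locative for case.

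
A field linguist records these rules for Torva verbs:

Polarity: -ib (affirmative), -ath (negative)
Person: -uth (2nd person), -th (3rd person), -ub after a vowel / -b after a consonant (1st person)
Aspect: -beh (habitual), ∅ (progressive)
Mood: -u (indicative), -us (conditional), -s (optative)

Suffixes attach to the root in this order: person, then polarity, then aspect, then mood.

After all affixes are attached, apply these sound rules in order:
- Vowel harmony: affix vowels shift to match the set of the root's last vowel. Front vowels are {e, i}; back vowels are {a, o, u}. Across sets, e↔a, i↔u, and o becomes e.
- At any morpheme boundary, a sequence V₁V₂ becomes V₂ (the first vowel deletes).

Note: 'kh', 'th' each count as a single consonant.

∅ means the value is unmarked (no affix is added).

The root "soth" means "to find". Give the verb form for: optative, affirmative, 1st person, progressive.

Attach person 1st person -b (after consonant 'th') → sothb.
Attach polarity affirmative -ib → sothbib.
aspect = progressive: zero marking, form stays sothbib.
Attach mood optative -s → sothbibs.
Apply vowel harmony: sothbibs → sothbubs.
Vowel deletion: no change.

sothbubs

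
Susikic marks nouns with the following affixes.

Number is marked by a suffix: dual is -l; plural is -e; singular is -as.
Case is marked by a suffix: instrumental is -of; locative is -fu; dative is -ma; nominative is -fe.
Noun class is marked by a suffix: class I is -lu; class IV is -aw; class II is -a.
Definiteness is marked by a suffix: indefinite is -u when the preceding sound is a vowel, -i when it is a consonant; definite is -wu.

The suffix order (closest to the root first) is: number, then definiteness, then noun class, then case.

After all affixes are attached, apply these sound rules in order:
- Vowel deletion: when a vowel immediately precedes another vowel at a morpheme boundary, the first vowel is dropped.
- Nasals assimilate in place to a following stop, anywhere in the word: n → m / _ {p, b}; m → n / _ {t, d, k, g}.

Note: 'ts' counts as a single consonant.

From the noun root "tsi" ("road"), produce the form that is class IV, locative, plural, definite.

Attach number plural -e → tsie.
Attach definiteness definite -wu → tsiewu.
Attach noun class class IV -aw → tsiewuaw.
Attach case locative -fu → tsiewuawfu.
Apply vowel deletion: tsiewuawfu → tsewawfu.
Nasal assimilation: no change.

tsewawfu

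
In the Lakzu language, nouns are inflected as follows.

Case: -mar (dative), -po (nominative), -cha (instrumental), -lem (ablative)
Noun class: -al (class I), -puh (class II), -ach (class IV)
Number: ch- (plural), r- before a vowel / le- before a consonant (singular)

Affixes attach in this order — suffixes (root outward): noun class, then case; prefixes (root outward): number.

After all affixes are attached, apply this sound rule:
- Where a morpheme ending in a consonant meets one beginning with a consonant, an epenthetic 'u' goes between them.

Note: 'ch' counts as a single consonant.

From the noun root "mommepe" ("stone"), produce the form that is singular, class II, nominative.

lemommepepuhupo

Attach noun class class II -puh → mommepepuh.
Attach case nominative -po → mommepepuhpo.
Attach number singular le- (before consonant 'm') → lemommepepuhpo.
Apply epenthesis: lemommepepuhpo → lemommepepuhupo.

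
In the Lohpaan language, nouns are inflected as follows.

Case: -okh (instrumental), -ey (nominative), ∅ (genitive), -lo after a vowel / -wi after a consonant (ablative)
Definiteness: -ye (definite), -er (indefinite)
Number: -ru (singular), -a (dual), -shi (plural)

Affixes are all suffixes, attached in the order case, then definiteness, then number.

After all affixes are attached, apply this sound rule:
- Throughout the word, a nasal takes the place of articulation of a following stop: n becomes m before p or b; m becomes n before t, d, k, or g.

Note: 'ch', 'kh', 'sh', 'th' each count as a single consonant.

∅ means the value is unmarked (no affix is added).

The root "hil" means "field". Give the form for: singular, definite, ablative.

Attach case ablative -wi (after consonant 'l') → hilwi.
Attach definiteness definite -ye → hilwiye.
Attach number singular -ru → hilwiyeru.
Nasal assimilation: no change.

hilwiyeru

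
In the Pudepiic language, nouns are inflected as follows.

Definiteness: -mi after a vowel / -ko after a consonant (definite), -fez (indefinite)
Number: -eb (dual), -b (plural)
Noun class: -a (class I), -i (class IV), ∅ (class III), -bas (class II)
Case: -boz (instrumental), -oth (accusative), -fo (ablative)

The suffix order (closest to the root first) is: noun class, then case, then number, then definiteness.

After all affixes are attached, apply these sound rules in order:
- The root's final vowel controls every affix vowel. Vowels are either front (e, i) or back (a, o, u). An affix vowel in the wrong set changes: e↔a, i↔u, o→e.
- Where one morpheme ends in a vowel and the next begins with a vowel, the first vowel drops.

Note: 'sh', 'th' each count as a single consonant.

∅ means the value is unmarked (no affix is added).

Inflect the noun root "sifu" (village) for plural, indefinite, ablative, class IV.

sifufobfaz

Attach noun class class IV -i → sifui.
Attach case ablative -fo → sifuifo.
Attach number plural -b → sifuifob.
Attach definiteness indefinite -fez → sifuifobfez.
Apply vowel harmony: sifuifobfez → sifuufobfaz.
Apply vowel deletion: sifuufobfaz → sifufobfaz.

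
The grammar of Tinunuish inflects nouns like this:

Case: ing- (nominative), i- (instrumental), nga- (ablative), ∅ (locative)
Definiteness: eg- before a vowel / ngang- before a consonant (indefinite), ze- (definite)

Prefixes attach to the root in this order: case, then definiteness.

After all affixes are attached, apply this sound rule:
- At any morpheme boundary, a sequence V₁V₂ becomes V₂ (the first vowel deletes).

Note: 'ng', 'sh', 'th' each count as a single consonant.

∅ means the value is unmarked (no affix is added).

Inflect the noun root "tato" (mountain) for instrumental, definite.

zitato

Attach case instrumental i- → itato.
Attach definiteness definite ze- → zeitato.
Apply vowel deletion: zeitato → zitato.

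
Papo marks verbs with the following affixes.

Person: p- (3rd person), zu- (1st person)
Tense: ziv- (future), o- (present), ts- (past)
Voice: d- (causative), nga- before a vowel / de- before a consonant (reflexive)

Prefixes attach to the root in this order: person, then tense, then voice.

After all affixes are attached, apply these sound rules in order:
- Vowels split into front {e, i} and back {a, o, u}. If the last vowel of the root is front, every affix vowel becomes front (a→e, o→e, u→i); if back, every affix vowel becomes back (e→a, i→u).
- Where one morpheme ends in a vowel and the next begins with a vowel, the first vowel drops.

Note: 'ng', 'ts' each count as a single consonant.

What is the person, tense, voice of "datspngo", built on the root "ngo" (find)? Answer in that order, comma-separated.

Segment: de-ts-p-ngo.
person: p- → 3rd person.
tense: ts- → past.
voice: nga/de- → reflexive.

3rd person, past, reflexive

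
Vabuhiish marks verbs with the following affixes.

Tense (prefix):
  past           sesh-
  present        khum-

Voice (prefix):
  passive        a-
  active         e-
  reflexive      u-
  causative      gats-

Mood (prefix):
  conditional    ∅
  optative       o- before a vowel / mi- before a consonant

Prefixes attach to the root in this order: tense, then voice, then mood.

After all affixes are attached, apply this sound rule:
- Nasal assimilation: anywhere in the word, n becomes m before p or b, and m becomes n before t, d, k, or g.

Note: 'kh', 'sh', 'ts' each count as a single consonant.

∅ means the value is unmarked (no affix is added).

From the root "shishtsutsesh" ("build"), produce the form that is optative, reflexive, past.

Attach tense past sesh- → seshshishtsutsesh.
Attach voice reflexive u- → useshshishtsutsesh.
Attach mood optative o- (before vowel 'u') → ouseshshishtsutsesh.
Nasal assimilation: no change.

ouseshshishtsutsesh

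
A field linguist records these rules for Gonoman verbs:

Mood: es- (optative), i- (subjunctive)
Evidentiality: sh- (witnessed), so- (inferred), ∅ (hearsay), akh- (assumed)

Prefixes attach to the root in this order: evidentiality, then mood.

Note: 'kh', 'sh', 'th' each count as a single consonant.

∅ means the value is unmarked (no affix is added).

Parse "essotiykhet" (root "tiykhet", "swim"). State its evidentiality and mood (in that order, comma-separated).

inferred, optative

Segment: es-so-tiykhet.
evidentiality: so- → inferred.
mood: es- → optative.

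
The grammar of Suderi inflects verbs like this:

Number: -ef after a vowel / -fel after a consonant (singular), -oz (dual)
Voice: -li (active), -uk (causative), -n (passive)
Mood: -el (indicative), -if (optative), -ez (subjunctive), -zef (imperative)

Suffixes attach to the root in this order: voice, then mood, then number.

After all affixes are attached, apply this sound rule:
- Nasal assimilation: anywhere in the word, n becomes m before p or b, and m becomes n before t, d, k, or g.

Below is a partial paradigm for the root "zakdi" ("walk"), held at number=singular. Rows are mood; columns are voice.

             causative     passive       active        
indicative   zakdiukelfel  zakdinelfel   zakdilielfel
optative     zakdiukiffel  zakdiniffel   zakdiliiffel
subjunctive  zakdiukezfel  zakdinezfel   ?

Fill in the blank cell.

Attach voice active -li → zakdili.
Attach mood subjunctive -ez → zakdiliez.
Attach number singular -fel (after consonant 'z') → zakdiliezfel.
Nasal assimilation: no change.

zakdiliezfel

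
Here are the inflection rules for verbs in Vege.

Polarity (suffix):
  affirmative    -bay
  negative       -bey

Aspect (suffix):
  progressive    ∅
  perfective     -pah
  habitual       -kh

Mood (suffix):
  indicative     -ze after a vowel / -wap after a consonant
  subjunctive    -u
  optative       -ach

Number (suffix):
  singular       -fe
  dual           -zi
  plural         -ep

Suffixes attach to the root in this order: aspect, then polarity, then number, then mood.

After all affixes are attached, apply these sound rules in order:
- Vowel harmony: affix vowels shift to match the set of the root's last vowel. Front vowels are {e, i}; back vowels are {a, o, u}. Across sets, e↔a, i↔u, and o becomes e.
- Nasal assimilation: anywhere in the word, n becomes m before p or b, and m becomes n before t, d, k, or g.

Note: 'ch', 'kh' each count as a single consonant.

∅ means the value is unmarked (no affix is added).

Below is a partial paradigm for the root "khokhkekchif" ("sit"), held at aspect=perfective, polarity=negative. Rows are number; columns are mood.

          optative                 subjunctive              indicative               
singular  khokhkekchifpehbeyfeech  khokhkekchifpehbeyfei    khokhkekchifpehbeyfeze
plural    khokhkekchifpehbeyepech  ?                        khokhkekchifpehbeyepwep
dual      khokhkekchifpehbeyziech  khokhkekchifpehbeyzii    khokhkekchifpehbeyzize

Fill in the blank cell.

Attach aspect perfective -pah → khokhkekchifpah.
Attach polarity negative -bey → khokhkekchifpahbey.
Attach number plural -ep → khokhkekchifpahbeyep.
Attach mood subjunctive -u → khokhkekchifpahbeyepu.
Apply vowel harmony: khokhkekchifpahbeyepu → khokhkekchifpehbeyepi.
Nasal assimilation: no change.

khokhkekchifpehbeyepi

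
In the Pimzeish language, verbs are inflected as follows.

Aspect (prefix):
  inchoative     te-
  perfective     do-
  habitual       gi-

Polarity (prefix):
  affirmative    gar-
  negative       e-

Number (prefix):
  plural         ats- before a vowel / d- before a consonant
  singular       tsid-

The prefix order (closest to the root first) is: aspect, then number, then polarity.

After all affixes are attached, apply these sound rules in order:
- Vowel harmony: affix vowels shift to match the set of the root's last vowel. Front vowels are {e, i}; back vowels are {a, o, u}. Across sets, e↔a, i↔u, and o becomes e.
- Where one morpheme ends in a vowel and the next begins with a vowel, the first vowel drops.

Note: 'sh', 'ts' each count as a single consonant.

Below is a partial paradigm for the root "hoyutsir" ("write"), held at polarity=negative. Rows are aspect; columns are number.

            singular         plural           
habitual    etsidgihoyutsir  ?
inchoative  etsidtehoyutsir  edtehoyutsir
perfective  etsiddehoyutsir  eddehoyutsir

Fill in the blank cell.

edgihoyutsir

Attach aspect habitual gi- → gihoyutsir.
Attach number plural d- (before consonant 'g') → dgihoyutsir.
Attach polarity negative e- → edgihoyutsir.
Vowel harmony: no change.
Vowel deletion: no change.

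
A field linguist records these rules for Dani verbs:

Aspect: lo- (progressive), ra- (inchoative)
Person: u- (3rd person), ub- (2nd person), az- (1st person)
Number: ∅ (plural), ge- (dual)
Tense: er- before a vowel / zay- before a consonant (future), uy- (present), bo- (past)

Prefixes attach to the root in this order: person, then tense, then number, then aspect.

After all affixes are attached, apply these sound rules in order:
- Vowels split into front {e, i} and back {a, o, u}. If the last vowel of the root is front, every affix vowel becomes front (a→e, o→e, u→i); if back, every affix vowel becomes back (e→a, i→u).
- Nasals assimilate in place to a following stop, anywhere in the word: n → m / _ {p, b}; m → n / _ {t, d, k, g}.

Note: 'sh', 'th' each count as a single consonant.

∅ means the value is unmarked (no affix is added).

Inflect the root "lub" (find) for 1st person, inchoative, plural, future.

raarazlub

Attach person 1st person az- → azlub.
Attach tense future er- (before vowel 'a') → erazlub.
number = plural: zero marking, form stays erazlub.
Attach aspect inchoative ra- → raerazlub.
Apply vowel harmony: raerazlub → raarazlub.
Nasal assimilation: no change.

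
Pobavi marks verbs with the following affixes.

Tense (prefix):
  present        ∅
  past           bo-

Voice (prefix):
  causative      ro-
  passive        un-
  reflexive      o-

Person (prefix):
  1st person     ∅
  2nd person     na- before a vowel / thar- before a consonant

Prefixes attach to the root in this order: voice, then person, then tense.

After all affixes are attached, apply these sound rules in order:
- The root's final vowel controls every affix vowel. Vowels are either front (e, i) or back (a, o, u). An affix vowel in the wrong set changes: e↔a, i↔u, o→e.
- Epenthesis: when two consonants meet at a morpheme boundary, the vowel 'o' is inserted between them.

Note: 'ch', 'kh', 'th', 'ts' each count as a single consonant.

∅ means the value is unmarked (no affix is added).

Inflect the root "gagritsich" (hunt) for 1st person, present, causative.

Attach voice causative ro- → rogagritsich.
person = 1st person: zero marking, form stays rogagritsich.
tense = present: zero marking, form stays rogagritsich.
Apply vowel harmony: rogagritsich → regagritsich.
Epenthesis: no change.

regagritsich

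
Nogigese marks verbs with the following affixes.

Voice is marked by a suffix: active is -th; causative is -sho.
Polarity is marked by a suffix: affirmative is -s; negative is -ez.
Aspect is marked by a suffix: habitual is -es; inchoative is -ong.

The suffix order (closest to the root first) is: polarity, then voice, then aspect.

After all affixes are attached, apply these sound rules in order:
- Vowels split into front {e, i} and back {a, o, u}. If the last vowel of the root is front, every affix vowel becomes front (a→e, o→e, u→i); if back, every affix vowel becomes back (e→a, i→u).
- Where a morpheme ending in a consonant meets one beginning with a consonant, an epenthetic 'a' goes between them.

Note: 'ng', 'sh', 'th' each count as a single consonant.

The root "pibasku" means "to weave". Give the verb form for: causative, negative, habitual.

pibaskuazashoas

Attach polarity negative -ez → pibaskuez.
Attach voice causative -sho → pibaskuezsho.
Attach aspect habitual -es → pibaskuezshoes.
Apply vowel harmony: pibaskuezshoes → pibaskuazshoas.
Apply epenthesis: pibaskuazshoas → pibaskuazashoas.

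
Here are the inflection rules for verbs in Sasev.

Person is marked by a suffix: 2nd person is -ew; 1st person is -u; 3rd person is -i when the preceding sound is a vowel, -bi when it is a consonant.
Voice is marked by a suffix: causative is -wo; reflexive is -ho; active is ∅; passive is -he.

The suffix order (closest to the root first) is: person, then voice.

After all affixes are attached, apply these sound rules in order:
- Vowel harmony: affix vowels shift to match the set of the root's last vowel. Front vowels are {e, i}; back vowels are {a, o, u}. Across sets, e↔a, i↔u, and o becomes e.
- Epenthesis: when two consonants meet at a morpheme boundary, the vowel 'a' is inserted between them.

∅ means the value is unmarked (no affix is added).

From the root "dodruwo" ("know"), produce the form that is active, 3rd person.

dodruwou

Attach person 3rd person -i (after vowel 'o') → dodruwoi.
voice = active: zero marking, form stays dodruwoi.
Apply vowel harmony: dodruwoi → dodruwou.
Epenthesis: no change.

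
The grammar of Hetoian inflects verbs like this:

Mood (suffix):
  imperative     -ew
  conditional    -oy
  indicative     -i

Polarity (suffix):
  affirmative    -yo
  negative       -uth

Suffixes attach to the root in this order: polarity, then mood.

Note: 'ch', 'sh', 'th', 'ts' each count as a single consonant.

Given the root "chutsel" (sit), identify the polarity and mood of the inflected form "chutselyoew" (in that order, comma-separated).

affirmative, imperative

Segment: chutsel-yo-ew.
polarity: -yo → affirmative.
mood: -ew → imperative.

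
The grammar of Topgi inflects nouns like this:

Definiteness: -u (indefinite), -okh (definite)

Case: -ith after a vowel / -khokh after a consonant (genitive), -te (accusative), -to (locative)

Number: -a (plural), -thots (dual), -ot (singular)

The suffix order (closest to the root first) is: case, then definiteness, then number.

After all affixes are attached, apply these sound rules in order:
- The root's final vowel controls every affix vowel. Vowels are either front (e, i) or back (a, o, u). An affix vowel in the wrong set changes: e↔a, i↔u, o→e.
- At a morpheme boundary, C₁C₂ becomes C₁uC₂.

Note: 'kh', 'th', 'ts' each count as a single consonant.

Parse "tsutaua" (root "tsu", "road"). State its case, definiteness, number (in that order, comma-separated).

accusative, indefinite, plural

Segment: tsu-te-u-a.
case: -te → accusative.
definiteness: -u → indefinite.
number: -a → plural.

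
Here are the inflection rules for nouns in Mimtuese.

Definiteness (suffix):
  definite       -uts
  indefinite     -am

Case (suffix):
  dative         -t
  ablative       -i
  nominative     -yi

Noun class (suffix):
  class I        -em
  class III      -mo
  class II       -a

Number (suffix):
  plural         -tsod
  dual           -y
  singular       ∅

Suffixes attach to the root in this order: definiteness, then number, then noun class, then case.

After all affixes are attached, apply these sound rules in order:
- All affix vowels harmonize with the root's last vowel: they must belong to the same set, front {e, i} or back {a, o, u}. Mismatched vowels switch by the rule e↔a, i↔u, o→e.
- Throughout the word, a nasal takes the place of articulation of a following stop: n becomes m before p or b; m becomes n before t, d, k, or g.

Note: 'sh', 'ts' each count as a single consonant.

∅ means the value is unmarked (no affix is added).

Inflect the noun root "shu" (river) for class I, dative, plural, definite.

Attach definiteness definite -uts → shuuts.
Attach number plural -tsod → shuutstsod.
Attach noun class class I -em → shuutstsodem.
Attach case dative -t → shuutstsodemt.
Apply vowel harmony: shuutstsodemt → shuutstsodamt.
Apply nasal assimilation: shuutstsodamt → shuutstsodant.

shuutstsodant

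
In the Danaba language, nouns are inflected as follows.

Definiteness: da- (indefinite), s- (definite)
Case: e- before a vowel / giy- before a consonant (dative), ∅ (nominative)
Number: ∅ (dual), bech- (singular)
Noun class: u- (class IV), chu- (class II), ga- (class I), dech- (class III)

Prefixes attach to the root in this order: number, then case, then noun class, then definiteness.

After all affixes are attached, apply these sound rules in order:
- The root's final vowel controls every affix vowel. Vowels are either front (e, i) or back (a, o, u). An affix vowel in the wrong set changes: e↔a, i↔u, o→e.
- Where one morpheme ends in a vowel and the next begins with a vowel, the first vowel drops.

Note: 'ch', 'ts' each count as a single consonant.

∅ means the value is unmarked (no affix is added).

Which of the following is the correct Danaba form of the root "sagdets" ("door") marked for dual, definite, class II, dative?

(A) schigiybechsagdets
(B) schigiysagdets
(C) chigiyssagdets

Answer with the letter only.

B

number = dual: zero marking, form stays sagdets.
Attach case dative giy- (before consonant 's') → giysagdets.
Attach noun class class II chu- → chugiysagdets.
Attach definiteness definite s- → schugiysagdets.
Apply vowel harmony: schugiysagdets → schigiysagdets.
Vowel deletion: no change.
So the correct form is schigiysagdets, option (B).
(A) schigiybechsagdets is wrong: it uses singular instead of dual for number.
(C) chigiyssagdets is wrong: it has the affixes in the wrong order.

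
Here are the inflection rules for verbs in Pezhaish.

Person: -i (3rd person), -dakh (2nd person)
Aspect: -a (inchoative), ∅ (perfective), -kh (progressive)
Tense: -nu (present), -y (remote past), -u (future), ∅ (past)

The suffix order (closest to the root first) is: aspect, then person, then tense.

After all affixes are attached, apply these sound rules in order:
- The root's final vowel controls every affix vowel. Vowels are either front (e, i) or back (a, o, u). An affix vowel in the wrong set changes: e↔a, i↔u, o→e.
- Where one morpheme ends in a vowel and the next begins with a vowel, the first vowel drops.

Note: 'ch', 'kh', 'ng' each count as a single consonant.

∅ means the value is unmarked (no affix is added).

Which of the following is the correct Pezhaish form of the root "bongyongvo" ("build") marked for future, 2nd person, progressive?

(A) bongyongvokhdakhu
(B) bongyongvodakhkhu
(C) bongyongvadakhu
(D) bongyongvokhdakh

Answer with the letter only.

Attach aspect progressive -kh → bongyongvokh.
Attach person 2nd person -dakh → bongyongvokhdakh.
Attach tense future -u → bongyongvokhdakhu.
Vowel harmony: no change.
Vowel deletion: no change.
So the correct form is bongyongvokhdakhu, option (A).
(D) bongyongvokhdakh is wrong: it uses past instead of future for tense.
(C) bongyongvadakhu is wrong: it uses inchoative instead of progressive for aspect.
(B) bongyongvodakhkhu is wrong: it has the affixes in the wrong order.

A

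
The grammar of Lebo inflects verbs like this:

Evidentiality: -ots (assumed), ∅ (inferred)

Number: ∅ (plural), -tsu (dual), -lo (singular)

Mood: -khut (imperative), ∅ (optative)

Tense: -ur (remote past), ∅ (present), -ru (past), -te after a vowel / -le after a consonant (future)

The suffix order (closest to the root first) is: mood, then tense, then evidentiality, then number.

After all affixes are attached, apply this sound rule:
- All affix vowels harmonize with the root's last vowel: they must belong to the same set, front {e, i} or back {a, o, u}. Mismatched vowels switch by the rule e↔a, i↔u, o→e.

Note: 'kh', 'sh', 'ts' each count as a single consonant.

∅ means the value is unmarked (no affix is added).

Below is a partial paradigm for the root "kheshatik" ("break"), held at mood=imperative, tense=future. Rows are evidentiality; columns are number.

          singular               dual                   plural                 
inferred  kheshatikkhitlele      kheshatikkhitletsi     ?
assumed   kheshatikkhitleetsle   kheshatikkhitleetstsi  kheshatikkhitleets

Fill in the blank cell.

Attach mood imperative -khut → kheshatikkhut.
Attach tense future -le (after consonant 't') → kheshatikkhutle.
evidentiality = inferred: zero marking, form stays kheshatikkhutle.
number = plural: zero marking, form stays kheshatikkhutle.
Apply vowel harmony: kheshatikkhutle → kheshatikkhitle.

kheshatikkhitle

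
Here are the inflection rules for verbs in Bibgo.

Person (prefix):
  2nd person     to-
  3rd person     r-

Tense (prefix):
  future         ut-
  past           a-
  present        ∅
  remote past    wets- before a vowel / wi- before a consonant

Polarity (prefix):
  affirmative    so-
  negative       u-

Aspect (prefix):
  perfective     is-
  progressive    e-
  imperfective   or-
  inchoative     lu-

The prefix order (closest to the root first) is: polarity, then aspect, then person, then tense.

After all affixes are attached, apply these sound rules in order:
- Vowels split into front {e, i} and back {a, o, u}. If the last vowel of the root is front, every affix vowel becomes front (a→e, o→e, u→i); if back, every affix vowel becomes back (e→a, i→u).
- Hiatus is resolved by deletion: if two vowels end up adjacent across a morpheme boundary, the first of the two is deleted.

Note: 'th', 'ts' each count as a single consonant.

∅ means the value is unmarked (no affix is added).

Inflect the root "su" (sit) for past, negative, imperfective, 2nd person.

Attach polarity negative u- → usu.
Attach aspect imperfective or- → orusu.
Attach person 2nd person to- → toorusu.
Attach tense past a- → atoorusu.
Vowel harmony: no change.
Apply vowel deletion: atoorusu → atorusu.

atorusu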